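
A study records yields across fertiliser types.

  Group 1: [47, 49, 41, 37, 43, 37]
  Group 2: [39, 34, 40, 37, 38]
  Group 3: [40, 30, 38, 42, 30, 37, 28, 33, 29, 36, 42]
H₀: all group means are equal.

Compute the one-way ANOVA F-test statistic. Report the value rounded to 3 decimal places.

Group means [42.33, 37.60, 35.00], grand mean 37.591
SSB = Σnᵢ(x̄ᵢ−x̄)² = 208.785; SSW = ΣΣ(x−x̄ᵢ)² = 422.533
MSB = 208.785/2 = 104.3924; MSW = 422.533/19 = 22.2386
F = MSB/MSW = 4.6942
df = (2, 19)

test statistic = 4.694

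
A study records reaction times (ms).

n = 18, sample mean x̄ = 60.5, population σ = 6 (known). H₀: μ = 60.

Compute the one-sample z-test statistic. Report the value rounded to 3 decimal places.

SE = σ/√n = 6/√18 = 1.4142
z = (x̄−μ₀)/SE = (60.5−60)/1.4142 = 0.3536

test statistic = 0.354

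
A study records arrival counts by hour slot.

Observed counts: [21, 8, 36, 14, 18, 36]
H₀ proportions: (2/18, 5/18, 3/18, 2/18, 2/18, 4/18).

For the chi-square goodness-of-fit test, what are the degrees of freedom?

degrees of freedom = 5

df = k − 1 = 6 − 1 = 5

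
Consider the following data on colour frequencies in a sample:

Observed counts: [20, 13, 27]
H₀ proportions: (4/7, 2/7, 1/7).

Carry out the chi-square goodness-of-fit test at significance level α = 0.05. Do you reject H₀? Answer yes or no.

n = 60; E_i = n·p_i = [34.29, 17.14, 8.57]
χ² = (20−34.29)²/34.29 + (13−17.14)²/17.14 + (27−8.57)²/8.57 = 46.5750
df = 2
p-value (upper-tail) = 0.00000
At α=0.05: p < α → reject H₀

reject H₀: yes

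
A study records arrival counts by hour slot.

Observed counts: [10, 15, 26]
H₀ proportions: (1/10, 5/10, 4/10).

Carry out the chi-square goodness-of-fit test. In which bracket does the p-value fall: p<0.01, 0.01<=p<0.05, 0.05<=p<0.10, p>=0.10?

p-value bracket: p<0.01

n = 51; E_i = n·p_i = [5.10, 25.50, 20.40]
χ² = (10−5.10)²/5.10 + (15−25.50)²/25.50 + (26−20.40)²/20.40 = 10.5686
df = 2
p-value (upper-tail) = 0.00507
→ bracket: p<0.01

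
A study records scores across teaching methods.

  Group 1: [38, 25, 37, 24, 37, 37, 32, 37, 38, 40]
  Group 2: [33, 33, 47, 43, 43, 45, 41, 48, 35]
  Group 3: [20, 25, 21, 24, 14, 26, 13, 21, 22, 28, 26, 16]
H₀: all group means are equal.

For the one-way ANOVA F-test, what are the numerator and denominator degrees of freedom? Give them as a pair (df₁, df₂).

k = 3 groups, N = 31 total
df = (k−1, N−k) = (3−1, 31−3) = (2, 28)

degrees of freedom = [2, 28]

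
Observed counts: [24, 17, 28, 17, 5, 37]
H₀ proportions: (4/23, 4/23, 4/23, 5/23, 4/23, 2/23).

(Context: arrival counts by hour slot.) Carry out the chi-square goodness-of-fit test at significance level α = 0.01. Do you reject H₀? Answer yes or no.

n = 128; E_i = n·p_i = [22.26, 22.26, 22.26, 27.83, 22.26, 11.13]
χ² = (24−22.26)²/22.26 + (17−22.26)²/22.26 + (28−22.26)²/22.26 + (17−27.83)²/27.83 + (5−22.26)²/22.26 + (37−11.13)²/11.13 = 80.5813
df = 5
p-value (upper-tail) = 0.00000
At α=0.01: p < α → reject H₀

reject H₀: yes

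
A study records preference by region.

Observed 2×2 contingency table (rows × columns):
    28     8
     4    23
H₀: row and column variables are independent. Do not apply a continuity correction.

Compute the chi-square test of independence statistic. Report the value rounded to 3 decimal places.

Row totals [36, 27], col totals [32, 31], n=63
χ² = (28−18.29)²/18.29 + (8−17.71)²/17.71 + (4−13.71)²/13.71 + (23−13.29)²/13.29 = 24.4718
df = 1

test statistic = 24.472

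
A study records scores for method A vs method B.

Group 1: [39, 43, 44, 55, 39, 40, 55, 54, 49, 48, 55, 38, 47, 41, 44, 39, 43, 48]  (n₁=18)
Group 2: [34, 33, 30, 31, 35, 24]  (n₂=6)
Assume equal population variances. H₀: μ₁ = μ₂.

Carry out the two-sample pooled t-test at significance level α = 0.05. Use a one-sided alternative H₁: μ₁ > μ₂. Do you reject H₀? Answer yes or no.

x̄₁=45.611, s₁=6.040, n₁=18
x̄₂=31.167, s₂=3.971, n₂=6
s_p² = [17·6.040² + 5·3.971²]/22 = 31.7778
SE = √(s_p²·(1/18+1/6)) = 2.6574
t = (45.611−31.167)/2.6574 = 5.4356
df = 22
p-value (one-sided, H₁ greater) = 0.00001
At α=0.05: p < α → reject H₀

reject H₀: yes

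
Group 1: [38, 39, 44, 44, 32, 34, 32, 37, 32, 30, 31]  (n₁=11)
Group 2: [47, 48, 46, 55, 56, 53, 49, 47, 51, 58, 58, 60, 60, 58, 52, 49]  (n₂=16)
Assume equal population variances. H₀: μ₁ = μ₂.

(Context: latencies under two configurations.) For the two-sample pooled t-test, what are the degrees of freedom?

degrees of freedom = 25

df = n₁ + n₂ − 2 = 11 + 16 − 2 = 25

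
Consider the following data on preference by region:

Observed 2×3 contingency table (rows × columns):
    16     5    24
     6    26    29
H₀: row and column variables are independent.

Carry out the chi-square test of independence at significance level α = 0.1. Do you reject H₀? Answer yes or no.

reject H₀: yes

Row totals [45, 61], col totals [22, 31, 53], n=106
χ² = (16−9.34)²/9.34 + (5−13.16)²/13.16 + (24−22.50)²/22.50 + (6−12.66)²/12.66 + (26−17.84)²/17.84 + (29−30.50)²/30.50 = 17.2202
df = 2
p-value (upper-tail) = 0.00018
At α=0.1: p < α → reject H₀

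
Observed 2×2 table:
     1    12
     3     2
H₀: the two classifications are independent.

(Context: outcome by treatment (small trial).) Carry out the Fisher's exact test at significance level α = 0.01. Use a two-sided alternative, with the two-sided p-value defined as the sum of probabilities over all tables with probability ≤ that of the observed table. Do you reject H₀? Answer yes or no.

Margins: r₁=13, r₂=5, c₁=4, c₂=14, n=18
p_obs = C(13,1)·C(5,3)/C(18,4); sum pmf over tables with pmf ≤ p_obs
p-value (two-sided) = 0.04412
At α=0.01: p ≥ α → fail to reject H₀

reject H₀: no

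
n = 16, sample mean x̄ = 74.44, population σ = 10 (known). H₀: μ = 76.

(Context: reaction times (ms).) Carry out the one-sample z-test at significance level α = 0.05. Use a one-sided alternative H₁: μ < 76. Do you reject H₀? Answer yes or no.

reject H₀: no

SE = σ/√n = 10/√16 = 2.5000
z = (x̄−μ₀)/SE = (74.44−76)/2.5000 = -0.6240
p-value (one-sided, H₁ less) = 0.26631
At α=0.05: p ≥ α → fail to reject H₀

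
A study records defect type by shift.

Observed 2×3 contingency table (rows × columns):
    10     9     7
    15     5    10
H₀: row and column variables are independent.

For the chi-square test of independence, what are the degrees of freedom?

degrees of freedom = 2

df = (r−1)(c−1) = (2−1)·(3−1) = 2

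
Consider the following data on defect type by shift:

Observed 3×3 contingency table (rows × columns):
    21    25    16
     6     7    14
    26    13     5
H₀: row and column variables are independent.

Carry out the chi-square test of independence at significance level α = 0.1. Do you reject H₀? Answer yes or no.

reject H₀: yes

Row totals [62, 27, 44], col totals [53, 45, 35], n=133
χ² = (21−24.71)²/24.71 + (25−20.98)²/20.98 + (16−16.32)²/16.32 + (6−10.76)²/10.76 + (7−9.14)²/9.14 + (14−7.11)²/7.11 + (26−17.53)²/17.53 + (13−14.89)²/14.89 + (5−11.58)²/11.58 = 18.6936
df = 4
p-value (upper-tail) = 0.00090
At α=0.1: p < α → reject H₀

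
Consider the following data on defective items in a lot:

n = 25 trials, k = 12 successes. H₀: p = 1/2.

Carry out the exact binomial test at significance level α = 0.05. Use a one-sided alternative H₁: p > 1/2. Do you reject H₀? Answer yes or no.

reject H₀: no

Exact binomial: n=25, k=12, p₀=1/2=0.5000
P(X≥12) from Σ C(n,i)·p₀^i·(1−p₀)^(n−i)
p-value (one-sided, H₁ greater) = 0.65498
At α=0.05: p ≥ α → fail to reject H₀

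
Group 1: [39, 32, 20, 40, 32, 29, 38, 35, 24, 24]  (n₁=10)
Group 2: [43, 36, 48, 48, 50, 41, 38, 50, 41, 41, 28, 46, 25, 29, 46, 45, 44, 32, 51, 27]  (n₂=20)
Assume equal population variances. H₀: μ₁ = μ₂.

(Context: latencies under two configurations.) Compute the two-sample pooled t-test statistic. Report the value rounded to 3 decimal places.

x̄₁=31.300, s₁=6.945, n₁=10
x̄₂=40.450, s₂=8.313, n₂=20
s_p² = [9·6.945² + 19·8.313²]/28 = 62.3946
SE = √(s_p²·(1/10+1/20)) = 3.0593
t = (31.300−40.450)/3.0593 = -2.9909
df = 28

test statistic = -2.991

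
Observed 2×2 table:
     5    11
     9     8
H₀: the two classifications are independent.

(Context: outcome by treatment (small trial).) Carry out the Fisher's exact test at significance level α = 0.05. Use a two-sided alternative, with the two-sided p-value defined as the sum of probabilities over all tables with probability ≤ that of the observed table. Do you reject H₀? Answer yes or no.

Margins: r₁=16, r₂=17, c₁=14, c₂=19, n=33
p_obs = C(16,5)·C(17,9)/C(33,14); sum pmf over tables with pmf ≤ p_obs
p-value (two-sided) = 0.29600
At α=0.05: p ≥ α → fail to reject H₀

reject H₀: no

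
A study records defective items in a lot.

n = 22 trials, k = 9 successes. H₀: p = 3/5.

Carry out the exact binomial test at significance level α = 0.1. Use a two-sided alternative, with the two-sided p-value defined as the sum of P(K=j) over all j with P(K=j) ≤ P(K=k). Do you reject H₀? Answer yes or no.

reject H₀: yes

Exact binomial: n=22, k=9, p₀=3/5=0.6000
P(X=j) = C(n,j)·p₀^j·(1−p₀)^(n−j); p = Σ P(X=j) over j with P(X=j) ≤ P(X=9)
p-value (two-sided) = 0.08169
At α=0.1: p < α → reject H₀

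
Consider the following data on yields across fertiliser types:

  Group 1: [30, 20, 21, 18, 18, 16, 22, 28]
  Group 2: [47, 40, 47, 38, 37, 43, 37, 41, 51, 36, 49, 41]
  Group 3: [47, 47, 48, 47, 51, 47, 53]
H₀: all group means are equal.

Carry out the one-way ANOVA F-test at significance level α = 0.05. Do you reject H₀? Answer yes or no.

Group means [21.62, 42.25, 48.57], grand mean 37.778
SSB = Σnᵢ(x̄ᵢ−x̄)² = 3142.827; SSW = ΣΣ(x−x̄ᵢ)² = 495.839
MSB = 3142.827/2 = 1571.4137; MSW = 495.839/24 = 20.6600
F = MSB/MSW = 76.0608
df = (2, 24)
p-value (upper-tail) = 0.00000
At α=0.05: p < α → reject H₀

reject H₀: yes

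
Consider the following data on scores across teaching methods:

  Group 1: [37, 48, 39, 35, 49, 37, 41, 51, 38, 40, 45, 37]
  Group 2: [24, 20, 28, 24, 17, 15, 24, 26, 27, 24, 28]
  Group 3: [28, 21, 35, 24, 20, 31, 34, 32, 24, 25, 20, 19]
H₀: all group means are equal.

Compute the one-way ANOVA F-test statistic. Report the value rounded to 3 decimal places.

Group means [41.42, 23.36, 26.08], grand mean 30.486
SSB = Σnᵢ(x̄ᵢ−x̄)² = 2224.364; SSW = ΣΣ(x−x̄ᵢ)² = 876.379
MSB = 2224.364/2 = 1112.1820; MSW = 876.379/32 = 27.3868
F = MSB/MSW = 40.6101
df = (2, 32)

test statistic = 40.610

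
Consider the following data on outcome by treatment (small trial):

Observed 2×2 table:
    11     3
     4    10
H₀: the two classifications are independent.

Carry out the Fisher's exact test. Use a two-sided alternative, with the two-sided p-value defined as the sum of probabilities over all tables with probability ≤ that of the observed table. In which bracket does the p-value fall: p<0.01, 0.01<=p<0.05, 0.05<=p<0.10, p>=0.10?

p-value bracket: 0.01<=p<0.05

Margins: r₁=14, r₂=14, c₁=15, c₂=13, n=28
p_obs = C(14,11)·C(14,4)/C(28,15); sum pmf over tables with pmf ≤ p_obs
p-value (two-sided) = 0.02130
→ bracket: 0.01<=p<0.05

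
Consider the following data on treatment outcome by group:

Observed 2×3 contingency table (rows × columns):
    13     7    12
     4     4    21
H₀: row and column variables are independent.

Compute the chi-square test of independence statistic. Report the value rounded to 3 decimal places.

Row totals [32, 29], col totals [17, 11, 33], n=61
χ² = (13−8.92)²/8.92 + (7−5.77)²/5.77 + (12−17.31)²/17.31 + (4−8.08)²/8.08 + (4−5.23)²/5.23 + (21−15.69)²/15.69 = 7.9090
df = 2

test statistic = 7.909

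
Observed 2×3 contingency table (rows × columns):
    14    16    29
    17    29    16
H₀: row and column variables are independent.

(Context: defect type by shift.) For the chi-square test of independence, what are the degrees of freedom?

df = (r−1)(c−1) = (2−1)·(3−1) = 2

degrees of freedom = 2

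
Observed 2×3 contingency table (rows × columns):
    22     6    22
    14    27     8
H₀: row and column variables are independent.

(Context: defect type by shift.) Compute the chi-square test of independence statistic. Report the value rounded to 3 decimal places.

test statistic = 21.667

Row totals [50, 49], col totals [36, 33, 30], n=99
χ² = (22−18.18)²/18.18 + (6−16.67)²/16.67 + (22−15.15)²/15.15 + (14−17.82)²/17.82 + (27−16.33)²/16.33 + (8−14.85)²/14.85 = 21.6669
df = 2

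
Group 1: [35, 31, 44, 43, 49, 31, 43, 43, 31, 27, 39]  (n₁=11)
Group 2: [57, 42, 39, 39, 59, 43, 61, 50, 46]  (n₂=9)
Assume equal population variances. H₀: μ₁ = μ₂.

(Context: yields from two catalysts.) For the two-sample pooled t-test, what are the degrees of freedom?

degrees of freedom = 18

df = n₁ + n₂ − 2 = 11 + 9 − 2 = 18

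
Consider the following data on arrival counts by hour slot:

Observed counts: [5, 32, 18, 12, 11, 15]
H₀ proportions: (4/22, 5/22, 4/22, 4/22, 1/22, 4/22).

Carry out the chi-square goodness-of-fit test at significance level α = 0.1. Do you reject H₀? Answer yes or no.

reject H₀: yes

n = 93; E_i = n·p_i = [16.91, 21.14, 16.91, 16.91, 4.23, 16.91]
χ² = (5−16.91)²/16.91 + (32−21.14)²/21.14 + (18−16.91)²/16.91 + (12−16.91)²/16.91 + (11−4.23)²/4.23 + (15−16.91)²/16.91 = 26.5333
df = 5
p-value (upper-tail) = 0.00007
At α=0.1: p < α → reject H₀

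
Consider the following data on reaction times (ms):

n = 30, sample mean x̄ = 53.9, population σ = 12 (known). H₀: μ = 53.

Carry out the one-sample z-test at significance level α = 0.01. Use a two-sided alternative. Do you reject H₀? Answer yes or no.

SE = σ/√n = 12/√30 = 2.1909
z = (x̄−μ₀)/SE = (53.9−53)/2.1909 = 0.4108
p-value (two-sided) = 0.68123
At α=0.01: p ≥ α → fail to reject H₀

reject H₀: no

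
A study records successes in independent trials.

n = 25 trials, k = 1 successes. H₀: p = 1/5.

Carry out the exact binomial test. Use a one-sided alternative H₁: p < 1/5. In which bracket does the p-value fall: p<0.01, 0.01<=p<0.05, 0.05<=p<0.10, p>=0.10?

Exact binomial: n=25, k=1, p₀=1/5=0.2000
P(X≤1) from Σ C(n,i)·p₀^i·(1−p₀)^(n−i)
p-value (one-sided, H₁ less) = 0.02739
→ bracket: 0.01<=p<0.05

p-value bracket: 0.01<=p<0.05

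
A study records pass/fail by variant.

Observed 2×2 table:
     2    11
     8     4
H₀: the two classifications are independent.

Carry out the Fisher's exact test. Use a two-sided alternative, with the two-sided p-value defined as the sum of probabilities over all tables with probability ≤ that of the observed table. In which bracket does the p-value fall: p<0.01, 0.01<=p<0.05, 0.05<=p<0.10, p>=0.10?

p-value bracket: 0.01<=p<0.05

Margins: r₁=13, r₂=12, c₁=10, c₂=15, n=25
p_obs = C(13,2)·C(12,8)/C(25,10); sum pmf over tables with pmf ≤ p_obs
p-value (two-sided) = 0.01542
→ bracket: 0.01<=p<0.05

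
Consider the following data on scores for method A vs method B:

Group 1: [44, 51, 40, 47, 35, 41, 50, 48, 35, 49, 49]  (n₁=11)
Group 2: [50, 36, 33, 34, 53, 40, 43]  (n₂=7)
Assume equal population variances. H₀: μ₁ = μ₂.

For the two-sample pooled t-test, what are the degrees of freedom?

degrees of freedom = 16

df = n₁ + n₂ − 2 = 11 + 7 − 2 = 16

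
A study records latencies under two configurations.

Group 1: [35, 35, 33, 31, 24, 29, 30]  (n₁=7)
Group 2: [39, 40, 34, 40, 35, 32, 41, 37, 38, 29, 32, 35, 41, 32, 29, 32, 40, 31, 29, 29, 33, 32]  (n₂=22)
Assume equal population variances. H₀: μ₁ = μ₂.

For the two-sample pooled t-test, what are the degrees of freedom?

degrees of freedom = 27

df = n₁ + n₂ − 2 = 7 + 22 − 2 = 27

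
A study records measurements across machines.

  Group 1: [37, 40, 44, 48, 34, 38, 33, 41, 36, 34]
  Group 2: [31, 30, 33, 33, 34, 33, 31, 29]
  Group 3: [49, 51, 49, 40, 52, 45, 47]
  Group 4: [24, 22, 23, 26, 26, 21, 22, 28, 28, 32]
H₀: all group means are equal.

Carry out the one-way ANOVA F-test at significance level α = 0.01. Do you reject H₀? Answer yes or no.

Group means [38.50, 31.75, 47.57, 25.20], grand mean 34.971
SSB = Σnᵢ(x̄ᵢ−x̄)² = 2273.657; SSW = ΣΣ(x−x̄ᵢ)² = 437.314
MSB = 2273.657/3 = 757.8857; MSW = 437.314/31 = 14.1069
F = MSB/MSW = 53.7244
df = (3, 31)
p-value (upper-tail) = 0.00000
At α=0.01: p < α → reject H₀

reject H₀: yes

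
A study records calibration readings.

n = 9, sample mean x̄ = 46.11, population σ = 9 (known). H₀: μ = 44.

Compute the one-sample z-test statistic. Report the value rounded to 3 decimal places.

test statistic = 0.703

SE = σ/√n = 9/√9 = 3.0000
z = (x̄−μ₀)/SE = (46.11−44)/3.0000 = 0.7033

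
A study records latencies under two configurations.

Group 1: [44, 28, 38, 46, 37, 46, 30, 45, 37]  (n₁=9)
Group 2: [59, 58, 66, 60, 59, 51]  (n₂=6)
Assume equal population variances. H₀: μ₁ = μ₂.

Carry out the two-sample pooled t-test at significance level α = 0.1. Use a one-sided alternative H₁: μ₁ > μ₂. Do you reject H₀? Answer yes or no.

x̄₁=39.000, s₁=6.801, n₁=9
x̄₂=58.833, s₂=4.792, n₂=6
s_p² = [8·6.801² + 5·4.792²]/13 = 37.2949
SE = √(s_p²·(1/9+1/6)) = 3.2186
t = (39.000−58.833)/3.2186 = -6.1620
df = 13
p-value (one-sided, H₁ greater) = 0.99998
At α=0.1: p ≥ α → fail to reject H₀

reject H₀: no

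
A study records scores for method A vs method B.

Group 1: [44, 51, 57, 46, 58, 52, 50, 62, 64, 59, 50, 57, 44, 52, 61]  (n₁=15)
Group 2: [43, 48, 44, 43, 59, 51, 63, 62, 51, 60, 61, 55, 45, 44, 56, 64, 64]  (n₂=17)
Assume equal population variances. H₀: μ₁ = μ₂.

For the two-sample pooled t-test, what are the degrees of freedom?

df = n₁ + n₂ − 2 = 15 + 17 − 2 = 30

degrees of freedom = 30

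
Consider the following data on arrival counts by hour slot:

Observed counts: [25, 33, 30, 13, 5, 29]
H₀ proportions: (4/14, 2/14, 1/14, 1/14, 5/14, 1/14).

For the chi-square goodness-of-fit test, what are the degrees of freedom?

degrees of freedom = 5

df = k − 1 = 6 − 1 = 5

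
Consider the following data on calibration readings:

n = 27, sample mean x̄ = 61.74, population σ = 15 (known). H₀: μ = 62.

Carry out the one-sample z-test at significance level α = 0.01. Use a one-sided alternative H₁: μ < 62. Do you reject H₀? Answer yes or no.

reject H₀: no

SE = σ/√n = 15/√27 = 2.8868
z = (x̄−μ₀)/SE = (61.74−62)/2.8868 = -0.0901
p-value (one-sided, H₁ less) = 0.46412
At α=0.01: p ≥ α → fail to reject H₀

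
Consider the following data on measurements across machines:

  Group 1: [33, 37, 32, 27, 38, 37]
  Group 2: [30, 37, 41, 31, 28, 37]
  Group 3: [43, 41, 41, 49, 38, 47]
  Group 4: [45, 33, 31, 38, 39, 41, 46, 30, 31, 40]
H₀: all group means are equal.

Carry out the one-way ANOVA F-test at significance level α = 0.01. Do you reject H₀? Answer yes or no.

Group means [34.00, 34.00, 43.17, 37.40], grand mean 37.179
SSB = Σnᵢ(x̄ᵢ−x̄)² = 336.874; SSW = ΣΣ(x−x̄ᵢ)² = 611.233
MSB = 336.874/3 = 112.2913; MSW = 611.233/24 = 25.4681
F = MSB/MSW = 4.4091
df = (3, 24)
p-value (upper-tail) = 0.01320
At α=0.01: p ≥ α → fail to reject H₀

reject H₀: no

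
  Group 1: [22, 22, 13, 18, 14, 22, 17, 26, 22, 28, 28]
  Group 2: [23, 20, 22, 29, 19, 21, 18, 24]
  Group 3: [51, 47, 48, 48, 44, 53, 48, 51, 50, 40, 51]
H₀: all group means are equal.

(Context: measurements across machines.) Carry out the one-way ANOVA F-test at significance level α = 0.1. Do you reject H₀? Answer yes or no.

reject H₀: yes

Group means [21.09, 22.00, 48.27], grand mean 31.300
SSB = Σnᵢ(x̄ᵢ−x̄)² = 5007.209; SSW = ΣΣ(x−x̄ᵢ)² = 485.091
MSB = 5007.209/2 = 2503.6045; MSW = 485.091/27 = 17.9663
F = MSB/MSW = 139.3498
df = (2, 27)
p-value (upper-tail) = 0.00000
At α=0.1: p < α → reject H₀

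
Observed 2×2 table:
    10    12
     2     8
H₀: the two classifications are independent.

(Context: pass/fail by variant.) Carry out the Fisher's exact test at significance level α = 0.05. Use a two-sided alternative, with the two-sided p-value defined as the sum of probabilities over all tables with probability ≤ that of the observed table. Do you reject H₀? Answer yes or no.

Margins: r₁=22, r₂=10, c₁=12, c₂=20, n=32
p_obs = C(22,10)·C(10,2)/C(32,12); sum pmf over tables with pmf ≤ p_obs
p-value (two-sided) = 0.24790
At α=0.05: p ≥ α → fail to reject H₀

reject H₀: no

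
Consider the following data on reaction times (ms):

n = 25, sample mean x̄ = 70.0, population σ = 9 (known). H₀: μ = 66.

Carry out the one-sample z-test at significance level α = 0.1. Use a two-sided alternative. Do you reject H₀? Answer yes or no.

reject H₀: yes

SE = σ/√n = 9/√25 = 1.8000
z = (x̄−μ₀)/SE = (70.0−66)/1.8000 = 2.2222
p-value (two-sided) = 0.02627
At α=0.1: p < α → reject H₀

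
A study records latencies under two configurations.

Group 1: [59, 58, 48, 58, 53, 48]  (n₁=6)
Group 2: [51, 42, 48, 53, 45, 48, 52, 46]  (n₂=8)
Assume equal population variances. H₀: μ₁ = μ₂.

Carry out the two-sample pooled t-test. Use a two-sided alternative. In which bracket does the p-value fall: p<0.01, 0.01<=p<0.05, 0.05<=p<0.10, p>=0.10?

x̄₁=54.000, s₁=5.099, n₁=6
x̄₂=48.125, s₂=3.758, n₂=8
s_p² = [5·5.099² + 7·3.758²]/12 = 19.0729
SE = √(s_p²·(1/6+1/8)) = 2.3586
t = (54.000−48.125)/2.3586 = 2.4909
df = 12
p-value (two-sided) = 0.02839
→ bracket: 0.01<=p<0.05

p-value bracket: 0.01<=p<0.05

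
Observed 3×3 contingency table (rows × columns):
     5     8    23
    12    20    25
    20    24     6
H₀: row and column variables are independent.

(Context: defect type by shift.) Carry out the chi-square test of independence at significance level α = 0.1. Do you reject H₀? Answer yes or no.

reject H₀: yes

Row totals [36, 57, 50], col totals [37, 52, 54], n=143
χ² = (5−9.31)²/9.31 + (8−13.09)²/13.09 + (23−13.59)²/13.59 + (12−14.75)²/14.75 + (20−20.73)²/20.73 + (25−21.52)²/21.52 + (20−12.94)²/12.94 + (24−18.18)²/18.18 + (6−18.88)²/18.88 = 26.0903
df = 4
p-value (upper-tail) = 0.00003
At α=0.1: p < α → reject H₀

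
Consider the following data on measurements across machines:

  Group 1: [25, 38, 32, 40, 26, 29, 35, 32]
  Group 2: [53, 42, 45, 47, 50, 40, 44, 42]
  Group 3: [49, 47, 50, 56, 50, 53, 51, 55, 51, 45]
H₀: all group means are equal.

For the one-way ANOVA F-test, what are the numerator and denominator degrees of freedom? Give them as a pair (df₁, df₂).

k = 3 groups, N = 26 total
df = (k−1, N−k) = (3−1, 26−3) = (2, 23)

degrees of freedom = [2, 23]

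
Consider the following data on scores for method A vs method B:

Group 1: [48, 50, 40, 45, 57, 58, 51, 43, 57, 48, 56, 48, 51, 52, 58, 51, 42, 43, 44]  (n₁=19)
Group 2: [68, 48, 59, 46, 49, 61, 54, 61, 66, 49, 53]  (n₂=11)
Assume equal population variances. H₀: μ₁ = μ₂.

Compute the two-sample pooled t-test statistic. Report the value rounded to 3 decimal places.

x̄₁=49.579, s₁=5.777, n₁=19
x̄₂=55.818, s₂=7.600, n₂=11
s_p² = [18·5.777² + 10·7.600²]/28 = 42.0810
SE = √(s_p²·(1/19+1/11)) = 2.4577
t = (49.579−55.818)/2.4577 = -2.5386
df = 28

test statistic = -2.539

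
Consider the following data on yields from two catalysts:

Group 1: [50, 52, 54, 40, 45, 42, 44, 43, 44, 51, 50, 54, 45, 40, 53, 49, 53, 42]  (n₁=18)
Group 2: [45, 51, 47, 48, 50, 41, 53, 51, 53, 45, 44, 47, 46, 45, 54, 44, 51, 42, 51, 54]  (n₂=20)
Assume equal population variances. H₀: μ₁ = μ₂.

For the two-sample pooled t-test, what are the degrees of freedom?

df = n₁ + n₂ − 2 = 18 + 20 − 2 = 36

degrees of freedom = 36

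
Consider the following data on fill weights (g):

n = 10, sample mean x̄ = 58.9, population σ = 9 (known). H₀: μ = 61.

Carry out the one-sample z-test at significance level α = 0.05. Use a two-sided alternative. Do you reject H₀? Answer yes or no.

reject H₀: no

SE = σ/√n = 9/√10 = 2.8460
z = (x̄−μ₀)/SE = (58.9−61)/2.8460 = -0.7379
p-value (two-sided) = 0.46060
At α=0.05: p ≥ α → fail to reject H₀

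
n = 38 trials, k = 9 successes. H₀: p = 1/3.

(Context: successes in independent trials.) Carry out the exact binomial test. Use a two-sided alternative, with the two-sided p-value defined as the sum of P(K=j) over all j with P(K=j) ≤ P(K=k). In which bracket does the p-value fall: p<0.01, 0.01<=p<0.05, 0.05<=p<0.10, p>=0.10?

Exact binomial: n=38, k=9, p₀=1/3=0.3333
P(X=j) = C(n,j)·p₀^j·(1−p₀)^(n−j); p = Σ P(X=j) over j with P(X=j) ≤ P(X=9)
p-value (two-sided) = 0.23227
→ bracket: p>=0.10

p-value bracket: p>=0.10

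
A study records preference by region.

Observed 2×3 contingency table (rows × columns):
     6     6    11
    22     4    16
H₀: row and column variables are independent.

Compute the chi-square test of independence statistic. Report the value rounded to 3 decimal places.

Row totals [23, 42], col totals [28, 10, 27], n=65
χ² = (6−9.91)²/9.91 + (6−3.54)²/3.54 + (11−9.55)²/9.55 + (22−18.09)²/18.09 + (4−6.46)²/6.46 + (16−17.45)²/17.45 = 5.3741
df = 2

test statistic = 5.374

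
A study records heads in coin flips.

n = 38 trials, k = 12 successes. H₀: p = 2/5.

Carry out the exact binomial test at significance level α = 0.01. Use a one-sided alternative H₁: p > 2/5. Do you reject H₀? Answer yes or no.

reject H₀: no

Exact binomial: n=38, k=12, p₀=2/5=0.4000
P(X≥12) from Σ C(n,i)·p₀^i·(1−p₀)^(n−i)
p-value (one-sided, H₁ greater) = 0.89112
At α=0.01: p ≥ α → fail to reject H₀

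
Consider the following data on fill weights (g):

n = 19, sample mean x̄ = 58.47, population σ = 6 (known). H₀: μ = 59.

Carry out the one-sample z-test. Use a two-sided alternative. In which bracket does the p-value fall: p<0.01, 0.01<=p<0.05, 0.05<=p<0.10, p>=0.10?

SE = σ/√n = 6/√19 = 1.3765
z = (x̄−μ₀)/SE = (58.47−59)/1.3765 = -0.3850
p-value (two-sided) = 0.70021
→ bracket: p>=0.10

p-value bracket: p>=0.10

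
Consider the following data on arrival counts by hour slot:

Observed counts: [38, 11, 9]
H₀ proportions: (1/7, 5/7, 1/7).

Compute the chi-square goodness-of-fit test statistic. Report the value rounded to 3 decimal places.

n = 58; E_i = n·p_i = [8.29, 41.43, 8.29]
χ² = (38−8.29)²/8.29 + (11−41.43)²/41.43 + (9−8.29)²/8.29 = 128.9724
df = 2

test statistic = 128.972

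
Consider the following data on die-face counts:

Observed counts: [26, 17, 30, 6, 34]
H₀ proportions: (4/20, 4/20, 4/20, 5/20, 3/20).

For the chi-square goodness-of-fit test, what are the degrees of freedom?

df = k − 1 = 5 − 1 = 4

degrees of freedom = 4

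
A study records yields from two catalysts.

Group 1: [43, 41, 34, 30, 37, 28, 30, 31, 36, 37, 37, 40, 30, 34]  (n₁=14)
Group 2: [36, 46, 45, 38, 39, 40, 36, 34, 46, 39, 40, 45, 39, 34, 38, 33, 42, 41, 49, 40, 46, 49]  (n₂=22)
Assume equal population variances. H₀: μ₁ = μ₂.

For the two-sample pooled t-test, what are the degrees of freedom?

df = n₁ + n₂ − 2 = 14 + 22 − 2 = 34

degrees of freedom = 34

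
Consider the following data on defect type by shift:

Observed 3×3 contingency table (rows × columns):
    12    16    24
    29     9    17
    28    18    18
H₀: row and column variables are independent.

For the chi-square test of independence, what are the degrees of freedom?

df = (r−1)(c−1) = (3−1)·(3−1) = 4

degrees of freedom = 4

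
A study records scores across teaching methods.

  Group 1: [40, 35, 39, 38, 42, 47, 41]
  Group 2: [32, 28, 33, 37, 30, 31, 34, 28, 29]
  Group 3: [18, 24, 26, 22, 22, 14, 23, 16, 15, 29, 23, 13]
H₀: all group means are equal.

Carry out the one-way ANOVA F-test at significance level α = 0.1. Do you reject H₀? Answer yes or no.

Group means [40.29, 31.33, 20.42], grand mean 28.893
SSB = Σnᵢ(x̄ᵢ−x̄)² = 1824.333; SSW = ΣΣ(x−x̄ᵢ)² = 442.345
MSB = 1824.333/2 = 912.1667; MSW = 442.345/25 = 17.6938
F = MSB/MSW = 51.5529
df = (2, 25)
p-value (upper-tail) = 0.00000
At α=0.1: p < α → reject H₀

reject H₀: yes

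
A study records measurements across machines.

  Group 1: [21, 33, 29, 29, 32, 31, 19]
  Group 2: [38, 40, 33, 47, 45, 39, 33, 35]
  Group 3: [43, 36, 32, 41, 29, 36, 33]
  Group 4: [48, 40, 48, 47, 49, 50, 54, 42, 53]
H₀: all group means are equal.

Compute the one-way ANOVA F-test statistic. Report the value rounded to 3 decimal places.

test statistic = 21.805

Group means [27.71, 38.75, 35.71, 47.89], grand mean 38.226
SSB = Σnᵢ(x̄ᵢ−x̄)² = 1660.173; SSW = ΣΣ(x−x̄ᵢ)² = 685.246
MSB = 1660.173/3 = 553.3911; MSW = 685.246/27 = 25.3795
F = MSB/MSW = 21.8047
df = (3, 27)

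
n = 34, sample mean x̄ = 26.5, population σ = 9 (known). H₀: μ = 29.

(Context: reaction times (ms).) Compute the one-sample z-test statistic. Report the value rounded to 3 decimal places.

test statistic = -1.620

SE = σ/√n = 9/√34 = 1.5435
z = (x̄−μ₀)/SE = (26.5−29)/1.5435 = -1.6197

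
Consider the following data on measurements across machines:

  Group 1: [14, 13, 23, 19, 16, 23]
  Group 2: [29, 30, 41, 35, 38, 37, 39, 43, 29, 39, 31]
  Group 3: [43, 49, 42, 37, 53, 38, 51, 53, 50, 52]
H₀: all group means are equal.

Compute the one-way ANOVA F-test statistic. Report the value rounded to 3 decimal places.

Group means [18.00, 35.55, 46.80], grand mean 35.815
SSB = Σnᵢ(x̄ᵢ−x̄)² = 3111.747; SSW = ΣΣ(x−x̄ᵢ)² = 698.327
MSB = 3111.747/2 = 1555.8734; MSW = 698.327/24 = 29.0970
F = MSB/MSW = 53.4720
df = (2, 24)

test statistic = 53.472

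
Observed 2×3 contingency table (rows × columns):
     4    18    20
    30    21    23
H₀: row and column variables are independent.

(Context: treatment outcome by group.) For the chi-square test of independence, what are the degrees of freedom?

degrees of freedom = 2

df = (r−1)(c−1) = (2−1)·(3−1) = 2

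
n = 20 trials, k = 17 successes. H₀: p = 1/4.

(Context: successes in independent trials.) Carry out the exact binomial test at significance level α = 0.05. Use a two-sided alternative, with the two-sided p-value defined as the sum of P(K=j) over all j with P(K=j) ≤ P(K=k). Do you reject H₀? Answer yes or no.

reject H₀: yes

Exact binomial: n=20, k=17, p₀=1/4=0.2500
P(X=j) = C(n,j)·p₀^j·(1−p₀)^(n−j); p = Σ P(X=j) over j with P(X=j) ≤ P(X=17)
p-value (two-sided) = 0.00000
At α=0.05: p < α → reject H₀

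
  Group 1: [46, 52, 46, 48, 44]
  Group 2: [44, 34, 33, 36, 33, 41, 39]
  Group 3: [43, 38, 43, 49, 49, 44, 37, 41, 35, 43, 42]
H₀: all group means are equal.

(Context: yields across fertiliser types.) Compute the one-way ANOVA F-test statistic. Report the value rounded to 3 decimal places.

Group means [47.20, 37.14, 42.18], grand mean 41.739
SSB = Σnᵢ(x̄ᵢ−x̄)² = 299.141; SSW = ΣΣ(x−x̄ᵢ)² = 343.294
MSB = 299.141/2 = 149.5706; MSW = 343.294/20 = 17.1647
F = MSB/MSW = 8.7139
df = (2, 20)

test statistic = 8.714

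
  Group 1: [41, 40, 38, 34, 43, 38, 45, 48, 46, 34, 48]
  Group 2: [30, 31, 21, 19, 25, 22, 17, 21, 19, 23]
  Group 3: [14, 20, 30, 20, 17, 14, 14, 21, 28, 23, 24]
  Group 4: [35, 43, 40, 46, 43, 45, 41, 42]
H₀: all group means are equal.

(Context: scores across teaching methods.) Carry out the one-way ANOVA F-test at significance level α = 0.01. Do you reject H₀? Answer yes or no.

Group means [41.36, 22.80, 20.45, 41.88], grand mean 31.075
SSB = Σnᵢ(x̄ᵢ−x̄)² = 4023.027; SSW = ΣΣ(x−x̄ᵢ)² = 837.748
MSB = 4023.027/3 = 1341.0091; MSW = 837.748/36 = 23.2708
F = MSB/MSW = 57.6263
df = (3, 36)
p-value (upper-tail) = 0.00000
At α=0.01: p < α → reject H₀

reject H₀: yes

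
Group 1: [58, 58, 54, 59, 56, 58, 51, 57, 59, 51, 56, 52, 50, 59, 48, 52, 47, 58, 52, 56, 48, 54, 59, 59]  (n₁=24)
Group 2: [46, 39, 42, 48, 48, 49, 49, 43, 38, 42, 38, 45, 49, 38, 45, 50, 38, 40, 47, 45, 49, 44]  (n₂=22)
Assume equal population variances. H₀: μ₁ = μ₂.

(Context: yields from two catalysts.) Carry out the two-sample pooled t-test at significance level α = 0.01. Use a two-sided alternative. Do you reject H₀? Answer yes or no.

x̄₁=54.625, s₁=3.998, n₁=24
x̄₂=44.182, s₂=4.239, n₂=22
s_p² = [23·3.998² + 21·4.239²]/44 = 16.9295
SE = √(s_p²·(1/24+1/22)) = 1.2145
t = (54.625−44.182)/1.2145 = 8.5990
df = 44
p-value (two-sided) = 0.00000
At α=0.01: p < α → reject H₀

reject H₀: yes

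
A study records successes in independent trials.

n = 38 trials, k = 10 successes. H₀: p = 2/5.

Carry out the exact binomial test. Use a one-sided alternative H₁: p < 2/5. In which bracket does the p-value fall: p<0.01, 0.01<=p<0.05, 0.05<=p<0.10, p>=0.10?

p-value bracket: 0.05<=p<0.10

Exact binomial: n=38, k=10, p₀=2/5=0.4000
P(X≤10) from Σ C(n,i)·p₀^i·(1−p₀)^(n−i)
p-value (one-sided, H₁ less) = 0.05722
→ bracket: 0.05<=p<0.10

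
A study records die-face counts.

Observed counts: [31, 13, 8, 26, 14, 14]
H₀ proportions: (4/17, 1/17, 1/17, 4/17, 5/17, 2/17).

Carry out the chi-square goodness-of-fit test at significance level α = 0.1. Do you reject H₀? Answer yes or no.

reject H₀: yes

n = 106; E_i = n·p_i = [24.94, 6.24, 6.24, 24.94, 31.18, 12.47]
χ² = (31−24.94)²/24.94 + (13−6.24)²/6.24 + (8−6.24)²/6.24 + (26−24.94)²/24.94 + (14−31.18)²/31.18 + (14−12.47)²/12.47 = 19.0061
df = 5
p-value (upper-tail) = 0.00192
At α=0.1: p < α → reject H₀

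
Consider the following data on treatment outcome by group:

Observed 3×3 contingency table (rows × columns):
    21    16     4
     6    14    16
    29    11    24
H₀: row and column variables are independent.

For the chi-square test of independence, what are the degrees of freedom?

degrees of freedom = 4

df = (r−1)(c−1) = (3−1)·(3−1) = 4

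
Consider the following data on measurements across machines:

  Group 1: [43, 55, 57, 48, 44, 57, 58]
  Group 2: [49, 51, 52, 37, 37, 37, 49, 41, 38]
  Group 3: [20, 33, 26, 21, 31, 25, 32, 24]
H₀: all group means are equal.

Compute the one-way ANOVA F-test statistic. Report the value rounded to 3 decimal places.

test statistic = 33.909

Group means [51.71, 43.44, 26.50], grand mean 40.208
SSB = Σnᵢ(x̄ᵢ−x̄)² = 2524.308; SSW = ΣΣ(x−x̄ᵢ)² = 781.651
MSB = 2524.308/2 = 1262.1538; MSW = 781.651/21 = 37.2215
F = MSB/MSW = 33.9093
df = (2, 21)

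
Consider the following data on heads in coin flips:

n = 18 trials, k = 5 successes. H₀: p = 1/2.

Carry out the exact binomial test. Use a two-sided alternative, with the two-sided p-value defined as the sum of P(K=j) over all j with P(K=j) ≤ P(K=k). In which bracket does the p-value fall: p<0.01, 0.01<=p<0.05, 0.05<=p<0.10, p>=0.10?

Exact binomial: n=18, k=5, p₀=1/2=0.5000
P(X=j) = C(n,j)·p₀^j·(1−p₀)^(n−j); p = Σ P(X=j) over j with P(X=j) ≤ P(X=5)
p-value (two-sided) = 0.09625
→ bracket: 0.05<=p<0.10

p-value bracket: 0.05<=p<0.10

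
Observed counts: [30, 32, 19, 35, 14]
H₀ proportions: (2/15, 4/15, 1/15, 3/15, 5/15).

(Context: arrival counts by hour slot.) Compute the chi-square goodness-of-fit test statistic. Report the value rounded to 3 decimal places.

n = 130; E_i = n·p_i = [17.33, 34.67, 8.67, 26.00, 43.33]
χ² = (30−17.33)²/17.33 + (32−34.67)²/34.67 + (19−8.67)²/8.67 + (35−26.00)²/26.00 + (14−43.33)²/43.33 = 44.7538
df = 4

test statistic = 44.754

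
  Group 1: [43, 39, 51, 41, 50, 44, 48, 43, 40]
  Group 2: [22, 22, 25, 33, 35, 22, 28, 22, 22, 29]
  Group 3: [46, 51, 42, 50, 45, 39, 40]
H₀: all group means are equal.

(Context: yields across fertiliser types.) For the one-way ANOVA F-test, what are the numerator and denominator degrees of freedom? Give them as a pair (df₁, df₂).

k = 3 groups, N = 26 total
df = (k−1, N−k) = (3−1, 26−3) = (2, 23)

degrees of freedom = [2, 23]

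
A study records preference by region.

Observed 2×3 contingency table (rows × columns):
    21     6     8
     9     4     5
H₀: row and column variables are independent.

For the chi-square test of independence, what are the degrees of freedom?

df = (r−1)(c−1) = (2−1)·(3−1) = 2

degrees of freedom = 2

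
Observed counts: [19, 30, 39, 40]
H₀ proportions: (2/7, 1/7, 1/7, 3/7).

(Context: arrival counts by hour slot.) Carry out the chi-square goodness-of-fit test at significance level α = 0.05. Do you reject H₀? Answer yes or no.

n = 128; E_i = n·p_i = [36.57, 18.29, 18.29, 54.86]
χ² = (19−36.57)²/36.57 + (30−18.29)²/18.29 + (39−18.29)²/18.29 + (40−54.86)²/54.86 = 43.4362
df = 3
p-value (upper-tail) = 0.00000
At α=0.05: p < α → reject H₀

reject H₀: yes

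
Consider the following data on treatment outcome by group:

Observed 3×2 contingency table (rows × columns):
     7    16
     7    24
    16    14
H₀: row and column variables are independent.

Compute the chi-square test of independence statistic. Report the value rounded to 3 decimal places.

Row totals [23, 31, 30], col totals [30, 54], n=84
χ² = (7−8.21)²/8.21 + (16−14.79)²/14.79 + (7−11.07)²/11.07 + (24−19.93)²/19.93 + (16−10.71)²/10.71 + (14−19.29)²/19.29 = 6.6646
df = 2

test statistic = 6.665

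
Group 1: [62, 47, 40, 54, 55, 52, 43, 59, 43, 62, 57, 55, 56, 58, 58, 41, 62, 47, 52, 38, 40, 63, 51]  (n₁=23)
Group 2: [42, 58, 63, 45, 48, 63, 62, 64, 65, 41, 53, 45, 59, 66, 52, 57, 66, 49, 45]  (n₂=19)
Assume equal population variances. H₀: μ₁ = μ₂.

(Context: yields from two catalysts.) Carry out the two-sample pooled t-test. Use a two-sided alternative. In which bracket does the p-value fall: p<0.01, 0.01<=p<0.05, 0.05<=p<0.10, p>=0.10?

x̄₁=51.957, s₁=8.042, n₁=23
x̄₂=54.895, s₂=8.793, n₂=19
s_p² = [22·8.042² + 18·8.793²]/40 = 70.3686
SE = √(s_p²·(1/23+1/19)) = 2.6006
t = (51.957−54.895)/2.6006 = -1.1298
df = 40
p-value (two-sided) = 0.26528
→ bracket: p>=0.10

p-value bracket: p>=0.10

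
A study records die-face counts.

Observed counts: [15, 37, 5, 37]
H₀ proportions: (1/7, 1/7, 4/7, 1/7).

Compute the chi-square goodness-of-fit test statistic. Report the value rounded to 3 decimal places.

test statistic = 127.114

n = 94; E_i = n·p_i = [13.43, 13.43, 53.71, 13.43]
χ² = (15−13.43)²/13.43 + (37−13.43)²/13.43 + (5−53.71)²/53.71 + (37−13.43)²/13.43 = 127.1144
df = 3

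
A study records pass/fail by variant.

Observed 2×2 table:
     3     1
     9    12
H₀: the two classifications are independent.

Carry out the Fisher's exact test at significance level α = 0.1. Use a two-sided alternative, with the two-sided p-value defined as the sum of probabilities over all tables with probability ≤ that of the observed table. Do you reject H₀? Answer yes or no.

reject H₀: no

Margins: r₁=4, r₂=21, c₁=12, c₂=13, n=25
p_obs = C(4,3)·C(21,9)/C(25,12); sum pmf over tables with pmf ≤ p_obs
p-value (two-sided) = 0.32174
At α=0.1: p ≥ α → fail to reject H₀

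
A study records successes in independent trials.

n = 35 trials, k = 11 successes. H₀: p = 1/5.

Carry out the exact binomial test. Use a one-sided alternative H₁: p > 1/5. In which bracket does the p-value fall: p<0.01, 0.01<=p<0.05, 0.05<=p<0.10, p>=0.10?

p-value bracket: 0.05<=p<0.10

Exact binomial: n=35, k=11, p₀=1/5=0.2000
P(X≥11) from Σ C(n,i)·p₀^i·(1−p₀)^(n−i)
p-value (one-sided, H₁ greater) = 0.07471
→ bracket: 0.05<=p<0.10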